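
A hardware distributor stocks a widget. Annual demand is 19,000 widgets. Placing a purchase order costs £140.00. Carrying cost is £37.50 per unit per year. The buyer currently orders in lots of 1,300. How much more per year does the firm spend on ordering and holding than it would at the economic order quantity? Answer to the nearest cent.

EOQ = √(2DS/H) = √(2 × 19,000 × 140 / 37.5) ≈ 376.65.
Cost at Q* = (D/Q*)S + (Q*/2)H = √(2DSH) ≈ £14,124.45.
Cost at Q = 1,300: (19,000/1,300)×140 + (1,300/2)×37.5 = £2,046.15 + £24,375.00 = £26,421.15.
Excess = £26,421.15 − £14,124.45 = £12,296.71.

Extra cost ≈ £12,296.71 per year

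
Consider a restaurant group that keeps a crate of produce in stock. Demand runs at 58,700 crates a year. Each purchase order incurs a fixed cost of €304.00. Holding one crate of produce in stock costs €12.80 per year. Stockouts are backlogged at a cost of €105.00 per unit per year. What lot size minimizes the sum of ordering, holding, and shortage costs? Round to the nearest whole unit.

With planned backorders, Q* = √(2DS/H) · √((H+B)/B).
√(2DS/H) = √(2 × 58,700 × 304 / 12.8) = 1669.805.
√((H+B)/B) = √((12.8+105)/105) = 1.0592.
Q* ≈ 1768.658.

Q* ≈ 1,769 crates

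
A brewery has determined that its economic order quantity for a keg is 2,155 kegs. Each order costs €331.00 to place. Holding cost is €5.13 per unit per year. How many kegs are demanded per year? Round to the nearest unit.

D ≈ 35,988 kegs per year

Squaring Q* = √(2DS/H) gives Q*² = 2DS/H.
From Q* = √(2DS/H): D = Q*²H / (2S) = 2,155² × 5.13 / (2 × 331) = 35987.686.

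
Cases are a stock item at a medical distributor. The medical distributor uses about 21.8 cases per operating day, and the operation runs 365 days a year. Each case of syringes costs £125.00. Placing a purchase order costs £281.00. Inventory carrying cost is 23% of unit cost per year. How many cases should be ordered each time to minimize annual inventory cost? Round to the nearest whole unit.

Annual demand D = 21.8 × 365 = 7,957.
Holding cost H = 0.23 × £125.00 = £28.7500 per unit per year.
EOQ = √(2DS / H) = √(2 × 7,957 × 281 / 28.75).
= √(4,471,834 / 28.75) = √155,542.0522 ≈ 394.388.

Q* ≈ 394 cases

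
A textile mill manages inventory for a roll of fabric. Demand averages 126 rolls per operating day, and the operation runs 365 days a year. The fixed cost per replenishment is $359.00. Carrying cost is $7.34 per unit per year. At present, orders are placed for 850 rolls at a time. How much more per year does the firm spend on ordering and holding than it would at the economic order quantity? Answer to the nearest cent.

Annual demand D = 126 × 365 = 45,990.
EOQ = √(2DS/H) = √(2 × 45,990 × 359 / 7.34) ≈ 2121.03.
Cost at Q* = (D/Q*)S + (Q*/2)H = √(2DSH) ≈ $15,568.33.
Cost at Q = 850: (45,990/850)×359 + (850/2)×7.34 = $19,424.01 + $3,119.50 = $22,543.51.
Excess = $22,543.51 − $15,568.33 = $6,975.18.

Extra cost ≈ $6,975.18 per year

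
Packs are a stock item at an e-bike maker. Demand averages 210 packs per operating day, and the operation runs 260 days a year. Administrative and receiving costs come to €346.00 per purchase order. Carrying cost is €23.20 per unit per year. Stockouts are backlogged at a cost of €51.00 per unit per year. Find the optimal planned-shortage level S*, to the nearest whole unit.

Annual demand D = 210 × 260 = 54,600.
With planned backorders, Q* = √(2DS/H) · √((H+B)/B).
√(2DS/H) = √(2 × 54,600 × 346 / 23.2) = 1276.161.
√((H+B)/B) = √((23.2+51)/51) = 1.2062.
Q* ≈ 1539.296.
S* = Q* · H/(H+B) = 1539.296 × 23.2/74.2 ≈ 481.289.

S* ≈ 481 packs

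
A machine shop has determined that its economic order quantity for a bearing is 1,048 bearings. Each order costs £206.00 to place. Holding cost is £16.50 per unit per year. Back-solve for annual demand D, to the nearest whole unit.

The basic EOQ model gives Q* = √(2DS/H); rearrange for the unknown.
From Q* = √(2DS/H): D = Q*²H / (2S) = 1,048² × 16.5 / (2 × 206) = 43985.476.

D ≈ 43,985 bearings per year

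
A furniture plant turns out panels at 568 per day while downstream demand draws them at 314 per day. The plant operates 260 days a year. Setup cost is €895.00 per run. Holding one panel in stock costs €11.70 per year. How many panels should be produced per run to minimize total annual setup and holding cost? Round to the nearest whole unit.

Q* ≈ 5,285 panels

Annual demand D = 314 × 260 = 81,640.
Production build-up factor (1 − d/p) = 1 − 314/568 = 0.4472.
Q* = √(2DS / (H(1 − d/p))) = √(2 × 81,640 × 895 / (11.7 × 0.4472)).
= √(146,135,600 / 5.232) ≈ 5284.968.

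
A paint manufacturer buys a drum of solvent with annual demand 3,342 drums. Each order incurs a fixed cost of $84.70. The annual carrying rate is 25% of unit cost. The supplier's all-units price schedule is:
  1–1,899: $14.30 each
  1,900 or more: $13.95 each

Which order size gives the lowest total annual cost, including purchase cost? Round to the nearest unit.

Holding cost per unit per year at price C is H = 0.25·C.
Candidates are each tier's EOQ (if it falls in that tier) and each price-break quantity.
EOQ at $14.30 = 397.9 (feasible in tier 1): TC = 3,342×$14.30 + (3,342/397.9)×84.7 + (397.9/2)×0.25×$14.30 = $49,213.25.
EOQ at $13.95 = 402.9 < 1900, so use break Q=1900: TC = 3,342×$13.95 + (3,342/1900.0)×84.7 + (1900.0/2)×0.25×$13.95 = $50,083.01.
Lowest total cost is $49,213.25 at Q = 397.9.

Q* ≈ 398 drums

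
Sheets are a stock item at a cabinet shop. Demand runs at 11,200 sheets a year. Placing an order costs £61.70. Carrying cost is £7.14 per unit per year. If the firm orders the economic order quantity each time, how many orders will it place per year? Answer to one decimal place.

N ≈ 25.5 orders per year

EOQ = √(2DS/H) = √(2 × 11,200 × 61.7 / 7.14) ≈ 439.96.
Orders per year = D / Q* = 11,200 / 439.96 ≈ 25.457.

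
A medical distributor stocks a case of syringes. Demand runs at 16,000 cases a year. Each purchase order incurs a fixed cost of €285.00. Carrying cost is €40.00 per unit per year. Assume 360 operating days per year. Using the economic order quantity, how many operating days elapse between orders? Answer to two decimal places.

T ≈ 10.74 days

The optimal lot size = √(2DS/H) = √(2 × 16,000 × 285 / 40) ≈ 477.49.
Cycle time = Q*/D × 360 = 477.49 / 16,000 × 360 ≈ 10.744 days.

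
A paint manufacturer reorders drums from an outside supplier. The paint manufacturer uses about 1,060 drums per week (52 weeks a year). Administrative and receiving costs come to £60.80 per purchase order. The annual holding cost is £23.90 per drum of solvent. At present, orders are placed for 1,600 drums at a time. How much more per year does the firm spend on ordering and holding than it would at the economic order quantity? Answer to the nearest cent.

Annual demand D = 1,060 × 52 = 55,120.
EOQ = √(2DS/H) = √(2 × 55,120 × 60.8 / 23.9) ≈ 529.57.
Cost at Q* = (D/Q*)S + (Q*/2)H = √(2DSH) ≈ £12,656.70.
Cost at Q = 1,600: (55,120/1,600)×60.8 + (1,600/2)×23.9 = £2,094.56 + £19,120.00 = £21,214.56.
Excess = £21,214.56 − £12,656.70 = £8,557.86.

Extra cost ≈ £8,557.86 per year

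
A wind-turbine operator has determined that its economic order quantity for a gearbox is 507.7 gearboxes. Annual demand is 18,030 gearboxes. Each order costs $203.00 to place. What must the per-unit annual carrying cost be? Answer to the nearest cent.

H ≈ $28.40

Squaring Q* = √(2DS/H) gives Q*² = 2DS/H.
From Q* = √(2DS/H): H = 2DS / Q*² = 2 × 18,030 × 203 / 507.7² = 28.3993.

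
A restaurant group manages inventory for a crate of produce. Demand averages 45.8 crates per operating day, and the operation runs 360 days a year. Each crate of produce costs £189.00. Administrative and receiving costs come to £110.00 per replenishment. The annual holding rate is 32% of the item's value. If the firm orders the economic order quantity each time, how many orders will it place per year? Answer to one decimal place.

N ≈ 67.3 orders per year

Annual demand D = 45.8 × 360 = 16,488.
Holding cost H = 0.32 × £189.00 = £60.4800 per unit per year.
Q* = √(2DS/H) = √(2 × 16,488 × 110 / 60.48) ≈ 244.90.
Orders per year = D / Q* = 16,488 / 244.90 ≈ 67.325.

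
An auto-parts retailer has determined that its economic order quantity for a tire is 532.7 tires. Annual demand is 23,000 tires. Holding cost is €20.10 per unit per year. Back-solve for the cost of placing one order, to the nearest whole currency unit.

Squaring Q* = √(2DS/H) gives Q*² = 2DS/H.
From Q* = √(2DS/H): S = Q*²H / (2D) = 532.7² × 20.1 / (2 × 23,000) = 123.9948.

S ≈ €124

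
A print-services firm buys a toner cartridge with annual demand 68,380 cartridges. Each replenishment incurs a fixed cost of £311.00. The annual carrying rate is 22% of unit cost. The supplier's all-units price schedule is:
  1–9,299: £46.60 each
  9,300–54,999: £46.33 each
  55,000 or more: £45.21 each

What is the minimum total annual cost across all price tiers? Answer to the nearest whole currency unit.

Holding cost per unit per year at price C is H = 0.22·C.
Evaluate total cost at each tier's feasible EOQ or, if the EOQ is below the tier, at the tier's minimum quantity.
EOQ at £46.60 = 2036.8 (feasible in tier 1): TC = 68,380×£46.60 + (68,380/2036.8)×311 + (2036.8/2)×0.22×£46.60 = £3,207,389.61.
EOQ at £46.33 = 2042.8 < 9300, so use break Q=9300: TC = 68,380×£46.33 + (68,380/9300.0)×311 + (9300.0/2)×0.22×£46.33 = £3,217,727.68.
EOQ at £45.21 = 2067.9 < 55000, so use break Q=55000: TC = 68,380×£45.21 + (68,380/55000.0)×311 + (55000.0/2)×0.22×£45.21 = £3,365,366.96.
Lowest total cost among the candidates is at Q = 2036.8.

TC* ≈ £3,207,390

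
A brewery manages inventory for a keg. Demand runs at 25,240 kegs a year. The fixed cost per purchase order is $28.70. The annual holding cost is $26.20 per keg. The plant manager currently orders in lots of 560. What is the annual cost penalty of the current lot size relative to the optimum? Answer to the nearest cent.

EOQ = √(2DS/H) = √(2 × 25,240 × 28.7 / 26.2) ≈ 235.15.
Cost at Q* = (D/Q*)S + (Q*/2)H = √(2DSH) ≈ $6,161.00.
Cost at Q = 560: (25,240/560)×28.7 + (560/2)×26.2 = $1,293.55 + $7,336.00 = $8,629.55.
Excess = $8,629.55 − $6,161.00 = $2,468.55.

Extra cost ≈ $2,468.55 per year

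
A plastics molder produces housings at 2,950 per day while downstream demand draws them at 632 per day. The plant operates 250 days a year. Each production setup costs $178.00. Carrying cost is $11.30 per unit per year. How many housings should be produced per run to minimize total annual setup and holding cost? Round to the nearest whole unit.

Q* ≈ 2,517 housings

Annual demand D = 632 × 250 = 158,000.
Production build-up factor (1 − d/p) = 1 − 632/2,950 = 0.7858.
Q* = √(2DS / (H(1 − d/p))) = √(2 × 158,000 × 178 / (11.3 × 0.7858)).
= √(56,248,000 / 8.8791) ≈ 2516.915.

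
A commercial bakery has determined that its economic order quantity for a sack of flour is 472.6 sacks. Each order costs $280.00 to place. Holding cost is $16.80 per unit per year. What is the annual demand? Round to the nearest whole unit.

Invert the EOQ relation Q*² = 2DS/H.
From Q* = √(2DS/H): D = Q*²H / (2S) = 472.6² × 16.8 / (2 × 280) = 6700.523.

D ≈ 6,701 sacks per year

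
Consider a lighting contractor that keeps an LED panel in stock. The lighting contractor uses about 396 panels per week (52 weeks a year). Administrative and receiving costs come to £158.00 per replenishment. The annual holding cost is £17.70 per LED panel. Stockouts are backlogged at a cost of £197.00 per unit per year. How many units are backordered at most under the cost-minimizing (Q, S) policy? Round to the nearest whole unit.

Annual demand D = 396 × 52 = 20,592.
With planned backorders, Q* = √(2DS/H) · √((H+B)/B).
√(2DS/H) = √(2 × 20,592 × 158 / 17.7) = 606.326.
√((H+B)/B) = √((17.7+197)/197) = 1.0440.
Q* ≈ 632.979.
S* = Q* · H/(H+B) = 632.979 × 17.7/214.7 ≈ 52.183.

S* ≈ 52 panels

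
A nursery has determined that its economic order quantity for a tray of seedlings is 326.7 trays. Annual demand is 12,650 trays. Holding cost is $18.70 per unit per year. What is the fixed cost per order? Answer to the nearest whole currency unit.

Squaring Q* = √(2DS/H) gives Q*² = 2DS/H.
From Q* = √(2DS/H): S = Q*²H / (2D) = 326.7² × 18.7 / (2 × 12,650) = 78.8895.

S ≈ $79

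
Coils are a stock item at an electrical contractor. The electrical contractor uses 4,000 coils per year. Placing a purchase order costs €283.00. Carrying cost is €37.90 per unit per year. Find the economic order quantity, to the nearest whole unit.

EOQ = √(2DS / H) = √(2 × 4,000 × 283 / 37.9).
= √(2,264,000 / 37.9) = √59,736.1478 ≈ 244.410.

Q* ≈ 244 coils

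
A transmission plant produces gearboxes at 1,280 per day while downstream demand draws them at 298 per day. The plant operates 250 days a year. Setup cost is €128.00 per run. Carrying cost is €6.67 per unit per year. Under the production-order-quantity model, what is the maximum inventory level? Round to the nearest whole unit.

Annual demand D = 298 × 250 = 74,500.
Production build-up factor (1 − d/p) = 1 − 298/1,280 = 0.7672.
Q* = √(2DS / (H(1 − d/p))) = √(2 × 74,500 × 128 / (6.67 × 0.7672)).
= √(19,072,000 / 5.1171) ≈ 1930.565.
Maximum inventory = Q*(1 − d/p) = 1930.565 × 0.7672 ≈ 1481.105.

I_max ≈ 1,481 gearboxes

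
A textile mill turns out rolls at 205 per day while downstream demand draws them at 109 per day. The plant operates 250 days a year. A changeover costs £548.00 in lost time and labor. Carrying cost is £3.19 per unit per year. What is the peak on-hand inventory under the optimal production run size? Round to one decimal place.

I_max ≈ 2,093.9 rolls

Annual demand D = 109 × 250 = 27,250.
Production build-up factor (1 − d/p) = 1 − 109/205 = 0.4683.
Q* = √(2DS / (H(1 − d/p))) = √(2 × 27,250 × 548 / (3.19 × 0.4683)).
= √(29,866,000 / 1.4939) ≈ 4471.307.
Maximum inventory = Q*(1 − d/p) = 4471.307 × 0.4683 ≈ 2093.880.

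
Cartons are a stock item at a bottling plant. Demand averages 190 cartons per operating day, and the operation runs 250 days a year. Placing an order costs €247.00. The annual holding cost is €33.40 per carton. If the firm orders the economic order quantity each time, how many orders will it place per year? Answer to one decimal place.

Annual demand D = 190 × 250 = 47,500.
EOQ = √(2DS/H) = √(2 × 47,500 × 247 / 33.4) ≈ 838.18.
Orders per year = D / Q* = 47,500 / 838.18 ≈ 56.670.

N ≈ 56.7 orders per year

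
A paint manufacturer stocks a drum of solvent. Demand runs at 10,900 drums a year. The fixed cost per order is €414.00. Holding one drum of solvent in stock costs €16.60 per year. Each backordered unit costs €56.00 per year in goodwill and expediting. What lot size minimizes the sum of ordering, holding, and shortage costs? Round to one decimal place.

With planned backorders, Q* = √(2DS/H) · √((H+B)/B).
√(2DS/H) = √(2 × 10,900 × 414 / 16.6) = 737.351.
√((H+B)/B) = √((16.6+56)/56) = 1.1386.
Q* ≈ 839.554.

Q* ≈ 839.6 drums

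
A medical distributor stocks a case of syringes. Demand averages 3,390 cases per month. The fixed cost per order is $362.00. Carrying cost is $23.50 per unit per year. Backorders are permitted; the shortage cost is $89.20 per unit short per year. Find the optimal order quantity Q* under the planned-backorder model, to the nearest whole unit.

Annual demand D = 3,390 × 12 = 40,680.
With planned backorders, Q* = √(2DS/H) · √((H+B)/B).
√(2DS/H) = √(2 × 40,680 × 362 / 23.5) = 1119.504.
√((H+B)/B) = √((23.5+89.2)/89.2) = 1.1240.
Q* ≈ 1258.361.

Q* ≈ 1,258 cases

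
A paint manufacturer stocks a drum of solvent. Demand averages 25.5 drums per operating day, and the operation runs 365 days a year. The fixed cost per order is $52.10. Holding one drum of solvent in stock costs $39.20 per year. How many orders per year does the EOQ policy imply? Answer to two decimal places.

Annual demand D = 25.5 × 365 = 9,307.5.
EOQ = √(2DS/H) = √(2 × 9,307.5 × 52.1 / 39.2) ≈ 157.29.
Orders per year = D / Q* = 9,307.5 / 157.29 ≈ 59.173.

N ≈ 59.17 orders per year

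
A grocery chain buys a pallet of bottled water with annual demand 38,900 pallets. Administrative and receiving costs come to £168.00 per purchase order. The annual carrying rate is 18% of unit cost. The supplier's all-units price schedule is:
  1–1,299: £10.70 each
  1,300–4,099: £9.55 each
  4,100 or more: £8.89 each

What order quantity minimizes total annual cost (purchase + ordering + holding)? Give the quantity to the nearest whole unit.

Holding cost per unit per year at price C is H = 0.18·C.
For each price level, check whether its EOQ is feasible; otherwise the best quantity at that price is the breakpoint.
Tier 1 (£10.70): EOQ = 2605.1 exceeds tier's upper bound 1299, so this tier is dominated.
EOQ at £9.55 = 2757.4 (feasible in tier 2): TC = 38,900×£9.55 + (38,900/2757.4)×168 + (2757.4/2)×0.18×£9.55 = £376,235.04.
EOQ at £8.89 = 2858.0 < 4100, so use break Q=4100: TC = 38,900×£8.89 + (38,900/4100.0)×168 + (4100.0/2)×0.18×£8.89 = £350,695.36.
Lowest total cost is £350,695.36 at Q = 4100.0.

Q* ≈ 4,100 pallets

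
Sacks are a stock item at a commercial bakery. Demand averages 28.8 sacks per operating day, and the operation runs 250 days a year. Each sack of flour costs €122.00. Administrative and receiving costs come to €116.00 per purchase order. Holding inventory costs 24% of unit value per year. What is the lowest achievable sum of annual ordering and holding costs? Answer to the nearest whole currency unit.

Annual demand D = 28.8 × 250 = 7,200.
Holding cost H = 0.24 × €122.00 = €29.2800 per unit per year.
Q* = √(2DS/H) = √(2 × 7,200 × 116 / 29.28) ≈ 238.85.
At Q*, ordering cost (D/Q*)S equals holding cost (Q*/2)H, each = √(DSH/2).
Minimum total = √(2DSH) = √(2 × 7,200 × 116 × 29.28) ≈ 6993.519.

TC* ≈ €6,994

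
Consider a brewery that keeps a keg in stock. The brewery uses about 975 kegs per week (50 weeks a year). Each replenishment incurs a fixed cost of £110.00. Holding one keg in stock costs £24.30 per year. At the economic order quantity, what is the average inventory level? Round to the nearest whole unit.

Average inventory ≈ 332 kegs

Annual demand D = 975 × 50 = 48,750.
EOQ = √(2DS/H) = √(2 × 48,750 × 110 / 24.3) ≈ 664.35.
Average inventory = Q*/2 ≈ 664.35 / 2 = 332.174.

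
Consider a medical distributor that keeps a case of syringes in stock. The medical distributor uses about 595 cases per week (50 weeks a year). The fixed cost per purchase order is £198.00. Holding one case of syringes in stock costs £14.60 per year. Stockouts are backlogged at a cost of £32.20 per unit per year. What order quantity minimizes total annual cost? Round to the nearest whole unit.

Annual demand D = 595 × 50 = 29,750.
With planned backorders, Q* = √(2DS/H) · √((H+B)/B).
√(2DS/H) = √(2 × 29,750 × 198 / 14.6) = 898.286.
√((H+B)/B) = √((14.6+32.2)/32.2) = 1.2056.
Q* ≈ 1082.953.

Q* ≈ 1,083 cases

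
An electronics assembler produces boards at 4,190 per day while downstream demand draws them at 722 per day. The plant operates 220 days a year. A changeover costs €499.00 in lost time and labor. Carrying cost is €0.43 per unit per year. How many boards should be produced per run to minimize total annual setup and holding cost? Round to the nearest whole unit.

Q* ≈ 21,105 boards

Annual demand D = 722 × 220 = 158,840.
Production build-up factor (1 − d/p) = 1 − 722/4,190 = 0.8277.
Q* = √(2DS / (H(1 − d/p))) = √(2 × 158,840 × 499 / (0.43 × 0.8277)).
= √(158,522,320 / 0.3559) ≈ 21104.664.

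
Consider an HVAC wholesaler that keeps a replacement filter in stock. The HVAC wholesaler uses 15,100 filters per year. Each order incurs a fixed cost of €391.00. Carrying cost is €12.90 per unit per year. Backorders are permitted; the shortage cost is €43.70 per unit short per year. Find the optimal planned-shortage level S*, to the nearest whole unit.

S* ≈ 248 filters

With planned backorders, Q* = √(2DS/H) · √((H+B)/B).
√(2DS/H) = √(2 × 15,100 × 391 / 12.9) = 956.747.
√((H+B)/B) = √((12.9+43.7)/43.7) = 1.1381.
Q* ≈ 1088.841.
S* = Q* · H/(H+B) = 1088.841 × 12.9/56.6 ≈ 248.163.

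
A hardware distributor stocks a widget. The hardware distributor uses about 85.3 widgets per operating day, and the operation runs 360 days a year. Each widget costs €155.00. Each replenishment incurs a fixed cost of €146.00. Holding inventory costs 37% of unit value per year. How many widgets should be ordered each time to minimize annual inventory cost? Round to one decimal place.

Q* ≈ 395.4 widgets

Annual demand D = 85.3 × 360 = 30,708.
Holding cost H = 0.37 × €155.00 = €57.3500 per unit per year.
EOQ = √(2DS / H) = √(2 × 30,708 × 146 / 57.35).
= √(8,966,736 / 57.35) = √156,351.1072 ≈ 395.413.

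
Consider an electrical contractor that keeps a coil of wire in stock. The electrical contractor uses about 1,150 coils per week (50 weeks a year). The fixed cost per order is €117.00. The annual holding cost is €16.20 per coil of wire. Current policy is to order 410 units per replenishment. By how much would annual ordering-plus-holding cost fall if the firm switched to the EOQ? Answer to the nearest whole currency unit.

Annual demand D = 1,150 × 50 = 57,500.
EOQ = √(2DS/H) = √(2 × 57,500 × 117 / 16.2) ≈ 911.35.
Cost at Q* = (D/Q*)S + (Q*/2)H = √(2DSH) ≈ €14,763.84.
Cost at Q = 410: (57,500/410)×117 + (410/2)×16.2 = €16,408.54 + €3,321.00 = €19,729.54.
Excess = €19,729.54 − €14,763.84 = €4,965.70.

Extra cost ≈ €4,966 per year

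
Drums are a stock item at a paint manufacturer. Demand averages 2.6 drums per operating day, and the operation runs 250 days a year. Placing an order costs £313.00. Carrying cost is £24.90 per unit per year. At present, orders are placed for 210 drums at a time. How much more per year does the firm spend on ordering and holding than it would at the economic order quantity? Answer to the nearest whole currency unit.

Extra cost ≈ £400 per year

Annual demand D = 2.6 × 250 = 650.
EOQ = √(2DS/H) = √(2 × 650 × 313 / 24.9) ≈ 127.83.
Cost at Q* = (D/Q*)S + (Q*/2)H = √(2DSH) ≈ £3,183.05.
Cost at Q = 210: (650/210)×313 + (210/2)×24.9 = £968.81 + £2,614.50 = £3,583.31.
Excess = £3,583.31 − £3,183.05 = £400.26.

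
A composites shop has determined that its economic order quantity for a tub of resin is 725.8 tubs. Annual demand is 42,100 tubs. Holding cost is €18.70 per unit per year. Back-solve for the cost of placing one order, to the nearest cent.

Squaring Q* = √(2DS/H) gives Q*² = 2DS/H.
From Q* = √(2DS/H): S = Q*²H / (2D) = 725.8² × 18.7 / (2 × 42,100) = 116.9940.

S ≈ €116.99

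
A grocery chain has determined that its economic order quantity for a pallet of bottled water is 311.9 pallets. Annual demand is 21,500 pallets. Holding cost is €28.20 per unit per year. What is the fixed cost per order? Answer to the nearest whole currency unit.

S ≈ €64

Invert the EOQ relation Q*² = 2DS/H.
From Q* = √(2DS/H): S = Q*²H / (2D) = 311.9² × 28.2 / (2 × 21,500) = 63.7986.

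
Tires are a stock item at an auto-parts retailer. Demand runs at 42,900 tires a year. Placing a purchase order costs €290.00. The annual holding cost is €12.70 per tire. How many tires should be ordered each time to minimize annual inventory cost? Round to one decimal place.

EOQ = √(2DS / H) = √(2 × 42,900 × 290 / 12.7).
= √(24,882,000 / 12.7) = √1,959,212.5984 ≈ 1399.719.

Q* ≈ 1,399.7 tires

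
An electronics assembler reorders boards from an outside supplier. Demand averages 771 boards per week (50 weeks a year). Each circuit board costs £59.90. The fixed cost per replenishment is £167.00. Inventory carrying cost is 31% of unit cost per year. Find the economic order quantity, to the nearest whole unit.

Q* ≈ 833 boards

Annual demand D = 771 × 50 = 38,550.
Holding cost H = 0.31 × £59.90 = £18.5690 per unit per year.
EOQ = √(2DS / H) = √(2 × 38,550 × 167 / 18.569).
= √(12,875,700 / 18.569) = √693,397.5981 ≈ 832.705.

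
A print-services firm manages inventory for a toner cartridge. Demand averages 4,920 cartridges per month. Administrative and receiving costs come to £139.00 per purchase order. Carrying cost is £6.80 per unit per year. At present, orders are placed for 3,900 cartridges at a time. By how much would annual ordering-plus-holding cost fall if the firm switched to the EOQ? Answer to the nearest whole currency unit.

Annual demand D = 4,920 × 12 = 59,040.
EOQ = √(2DS/H) = √(2 × 59,040 × 139 / 6.8) ≈ 1553.61.
Cost at Q* = (D/Q*)S + (Q*/2)H = √(2DSH) ≈ £10,564.53.
Cost at Q = 3,900: (59,040/3,900)×139 + (3,900/2)×6.8 = £2,104.25 + £13,260.00 = £15,364.25.
Excess = £15,364.25 − £10,564.53 = £4,799.72.

Extra cost ≈ £4,800 per year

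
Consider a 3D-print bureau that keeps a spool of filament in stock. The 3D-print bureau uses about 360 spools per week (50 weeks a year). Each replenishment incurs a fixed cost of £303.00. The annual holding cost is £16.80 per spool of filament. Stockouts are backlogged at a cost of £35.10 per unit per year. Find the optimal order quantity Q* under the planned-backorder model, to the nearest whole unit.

Annual demand D = 360 × 50 = 18,000.
With planned backorders, Q* = √(2DS/H) · √((H+B)/B).
√(2DS/H) = √(2 × 18,000 × 303 / 16.8) = 805.783.
√((H+B)/B) = √((16.8+35.1)/35.1) = 1.2160.
Q* ≈ 979.824.

Q* ≈ 980 spools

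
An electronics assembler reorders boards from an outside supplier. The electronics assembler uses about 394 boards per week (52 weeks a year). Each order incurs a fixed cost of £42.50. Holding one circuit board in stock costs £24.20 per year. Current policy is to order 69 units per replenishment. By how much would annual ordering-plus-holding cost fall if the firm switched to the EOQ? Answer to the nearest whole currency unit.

Annual demand D = 394 × 52 = 20,488.
EOQ = √(2DS/H) = √(2 × 20,488 × 42.5 / 24.2) ≈ 268.26.
Cost at Q* = (D/Q*)S + (Q*/2)H = √(2DSH) ≈ £6,491.83.
Cost at Q = 69: (20,488/69)×42.5 + (69/2)×24.2 = £12,619.42 + £834.90 = £13,454.32.
Excess = £13,454.32 − £6,491.83 = £6,962.49.

Extra cost ≈ £6,962 per year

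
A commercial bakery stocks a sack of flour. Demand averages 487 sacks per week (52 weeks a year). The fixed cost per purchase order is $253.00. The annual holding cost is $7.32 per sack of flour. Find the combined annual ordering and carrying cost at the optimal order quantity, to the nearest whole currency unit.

TC* ≈ $9,685

Annual demand D = 487 × 52 = 25,324.
The optimal lot size = √(2DS/H) = √(2 × 25,324 × 253 / 7.32) ≈ 1323.08.
At Q*, ordering cost (D/Q*)S equals holding cost (Q*/2)H, each = √(DSH/2).
Minimum total = √(2DSH) = √(2 × 25,324 × 253 × 7.32) ≈ 9684.940.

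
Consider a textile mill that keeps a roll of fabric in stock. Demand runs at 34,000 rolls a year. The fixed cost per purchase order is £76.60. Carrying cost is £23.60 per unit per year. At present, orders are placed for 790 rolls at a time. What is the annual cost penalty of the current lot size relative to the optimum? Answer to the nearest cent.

Extra cost ≈ £1,531.43 per year

EOQ = √(2DS/H) = √(2 × 34,000 × 76.6 / 23.6) ≈ 469.80.
Cost at Q* = (D/Q*)S + (Q*/2)H = √(2DSH) ≈ £11,087.28.
Cost at Q = 790: (34,000/790)×76.6 + (790/2)×23.6 = £3,296.71 + £9,322.00 = £12,618.71.
Excess = £12,618.71 − £11,087.28 = £1,531.43.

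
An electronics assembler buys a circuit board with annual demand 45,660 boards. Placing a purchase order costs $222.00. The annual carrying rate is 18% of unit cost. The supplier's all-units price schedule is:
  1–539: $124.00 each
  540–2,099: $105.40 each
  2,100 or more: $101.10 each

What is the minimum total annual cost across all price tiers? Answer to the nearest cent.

TC* ≈ $4,640,160.81

Holding cost per unit per year at price C is H = 0.18·C.
For each price level, check whether its EOQ is feasible; otherwise the best quantity at that price is the breakpoint.
Tier 1 ($124.00): EOQ = 953.0 exceeds tier's upper bound 539, so this tier is dominated.
EOQ at $105.40 = 1033.7 (feasible in tier 2): TC = 45,660×$105.40 + (45,660/1033.7)×222 + (1033.7/2)×0.18×$105.40 = $4,832,175.73.
EOQ at $101.10 = 1055.5 < 2100, so use break Q=2100: TC = 45,660×$101.10 + (45,660/2100.0)×222 + (2100.0/2)×0.18×$101.10 = $4,640,160.81.
Lowest total cost among the candidates is at Q = 2100.0.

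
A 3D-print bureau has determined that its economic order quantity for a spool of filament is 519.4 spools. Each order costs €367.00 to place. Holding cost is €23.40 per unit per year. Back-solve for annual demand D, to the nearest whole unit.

Squaring Q* = √(2DS/H) gives Q*² = 2DS/H.
From Q* = √(2DS/H): D = Q*²H / (2S) = 519.4² × 23.4 / (2 × 367) = 8600.500.

D ≈ 8,600 spools per year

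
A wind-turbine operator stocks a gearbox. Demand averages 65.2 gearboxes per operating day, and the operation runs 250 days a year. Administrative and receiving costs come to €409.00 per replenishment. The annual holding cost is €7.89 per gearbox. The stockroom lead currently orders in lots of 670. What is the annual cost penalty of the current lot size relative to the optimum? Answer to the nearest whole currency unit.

Extra cost ≈ €2,337 per year

Annual demand D = 65.2 × 250 = 16,300.
EOQ = √(2DS/H) = √(2 × 16,300 × 409 / 7.89) ≈ 1299.97.
Cost at Q* = (D/Q*)S + (Q*/2)H = √(2DSH) ≈ €10,256.73.
Cost at Q = 670: (16,300/670)×409 + (670/2)×7.89 = €9,950.30 + €2,643.15 = €12,593.45.
Excess = €12,593.45 − €10,256.73 = €2,336.72.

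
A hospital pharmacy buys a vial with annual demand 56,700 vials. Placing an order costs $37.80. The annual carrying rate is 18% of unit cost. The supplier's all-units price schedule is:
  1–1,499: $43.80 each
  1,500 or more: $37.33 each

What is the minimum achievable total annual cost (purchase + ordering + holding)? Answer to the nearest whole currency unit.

Holding cost per unit per year at price C is H = 0.18·C.
For each price level, check whether its EOQ is feasible; otherwise the best quantity at that price is the breakpoint.
EOQ at $43.80 = 737.4 (feasible in tier 1): TC = 56,700×$43.80 + (56,700/737.4)×37.8 + (737.4/2)×0.18×$43.80 = $2,489,273.34.
EOQ at $37.33 = 798.7 < 1500, so use break Q=1500: TC = 56,700×$37.33 + (56,700/1500.0)×37.8 + (1500.0/2)×0.18×$37.33 = $2,123,079.39.
Lowest total cost among the candidates is at Q = 1500.0.

TC* ≈ $2,123,079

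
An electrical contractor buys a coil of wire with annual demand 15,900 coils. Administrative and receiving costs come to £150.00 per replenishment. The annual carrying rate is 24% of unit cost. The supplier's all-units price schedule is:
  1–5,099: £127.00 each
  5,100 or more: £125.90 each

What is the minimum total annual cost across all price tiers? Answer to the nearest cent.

TC* ≈ £2,031,357.76

Holding cost per unit per year at price C is H = 0.24·C.
Candidates are each tier's EOQ (if it falls in that tier) and each price-break quantity.
EOQ at £127.00 = 395.6 (feasible in tier 1): TC = 15,900×£127.00 + (15,900/395.6)×150 + (395.6/2)×0.24×£127.00 = £2,031,357.76.
EOQ at £125.90 = 397.3 < 5100, so use break Q=5100: TC = 15,900×£125.90 + (15,900/5100.0)×150 + (5100.0/2)×0.24×£125.90 = £2,079,328.45.
Lowest total cost among the candidates is at Q = 395.6.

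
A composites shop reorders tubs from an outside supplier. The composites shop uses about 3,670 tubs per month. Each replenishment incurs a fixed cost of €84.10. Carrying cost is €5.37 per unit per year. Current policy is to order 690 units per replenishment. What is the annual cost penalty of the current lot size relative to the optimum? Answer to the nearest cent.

Extra cost ≈ €913.41 per year

Annual demand D = 3,670 × 12 = 44,040.
EOQ = √(2DS/H) = √(2 × 44,040 × 84.1 / 5.37) ≈ 1174.49.
Cost at Q* = (D/Q*)S + (Q*/2)H = √(2DSH) ≈ €6,307.01.
Cost at Q = 690: (44,040/690)×84.1 + (690/2)×5.37 = €5,367.77 + €1,852.65 = €7,220.42.
Excess = €7,220.42 − €6,307.01 = €913.41.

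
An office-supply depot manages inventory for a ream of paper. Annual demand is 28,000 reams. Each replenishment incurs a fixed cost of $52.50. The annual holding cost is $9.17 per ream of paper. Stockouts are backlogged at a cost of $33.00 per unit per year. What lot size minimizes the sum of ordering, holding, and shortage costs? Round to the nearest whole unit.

Q* ≈ 640 reams

With planned backorders, Q* = √(2DS/H) · √((H+B)/B).
√(2DS/H) = √(2 × 28,000 × 52.5 / 9.17) = 566.225.
√((H+B)/B) = √((9.17+33)/33) = 1.1304.
Q* ≈ 640.079.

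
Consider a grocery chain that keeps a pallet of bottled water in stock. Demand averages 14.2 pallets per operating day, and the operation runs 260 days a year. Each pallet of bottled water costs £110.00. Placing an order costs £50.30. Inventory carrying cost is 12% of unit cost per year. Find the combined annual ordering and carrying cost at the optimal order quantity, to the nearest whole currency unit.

Annual demand D = 14.2 × 260 = 3,692.
Holding cost H = 0.12 × £110.00 = £13.2000 per unit per year.
EOQ = √(2DS/H) = √(2 × 3,692 × 50.3 / 13.2) ≈ 167.74.
At Q*, ordering cost (D/Q*)S equals holding cost (Q*/2)H, each = √(DSH/2).
Minimum total = √(2DSH) = √(2 × 3,692 × 50.3 × 13.2) ≈ 2214.200.

TC* ≈ £2,214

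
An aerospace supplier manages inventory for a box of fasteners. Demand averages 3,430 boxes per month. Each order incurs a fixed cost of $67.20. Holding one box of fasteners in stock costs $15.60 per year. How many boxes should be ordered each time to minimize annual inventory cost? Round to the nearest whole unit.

Q* ≈ 595 boxes

Annual demand D = 3,430 × 12 = 41,160.
EOQ = √(2DS / H) = √(2 × 41,160 × 67.2 / 15.6).
= √(5,531,904 / 15.6) = √354,609.2308 ≈ 595.491.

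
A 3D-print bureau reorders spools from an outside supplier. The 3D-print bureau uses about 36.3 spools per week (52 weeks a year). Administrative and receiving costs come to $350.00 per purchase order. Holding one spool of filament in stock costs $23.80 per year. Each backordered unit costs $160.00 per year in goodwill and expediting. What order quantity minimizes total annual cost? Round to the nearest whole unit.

Annual demand D = 36.3 × 52 = 1,887.6.
With planned backorders, Q* = √(2DS/H) · √((H+B)/B).
√(2DS/H) = √(2 × 1,887.6 × 350 / 23.8) = 235.622.
√((H+B)/B) = √((23.8+160)/160) = 1.0718.
Q* ≈ 252.539.

Q* ≈ 253 spools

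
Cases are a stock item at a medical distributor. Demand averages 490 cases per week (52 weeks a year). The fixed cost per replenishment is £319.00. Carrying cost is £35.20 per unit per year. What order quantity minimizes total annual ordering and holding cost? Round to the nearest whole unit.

Q* ≈ 680 cases

Annual demand D = 490 × 52 = 25,480.
EOQ = √(2DS / H) = √(2 × 25,480 × 319 / 35.2).
= √(16,256,240 / 35.2) = √461,825 ≈ 679.577.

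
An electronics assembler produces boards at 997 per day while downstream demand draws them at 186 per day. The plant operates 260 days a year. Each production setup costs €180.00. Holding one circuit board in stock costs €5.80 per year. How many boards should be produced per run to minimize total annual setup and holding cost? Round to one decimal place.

Annual demand D = 186 × 260 = 48,360.
Production build-up factor (1 − d/p) = 1 − 186/997 = 0.8134.
Q* = √(2DS / (H(1 − d/p))) = √(2 × 48,360 × 180 / (5.8 × 0.8134)).
= √(17,409,600 / 4.718) ≈ 1920.957.

Q* ≈ 1,921.0 boards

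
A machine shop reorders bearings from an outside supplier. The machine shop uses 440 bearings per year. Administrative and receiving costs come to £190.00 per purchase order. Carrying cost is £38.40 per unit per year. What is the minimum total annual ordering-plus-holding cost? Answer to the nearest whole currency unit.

EOQ = √(2DS/H) = √(2 × 440 × 190 / 38.4) ≈ 65.99.
At the optimum the two cost components are equal, so total cost = 2·(Q*/2)H = Q*·H.
Minimum total = √(2DSH) = √(2 × 440 × 190 × 38.4) ≈ 2533.867.

TC* ≈ £2,534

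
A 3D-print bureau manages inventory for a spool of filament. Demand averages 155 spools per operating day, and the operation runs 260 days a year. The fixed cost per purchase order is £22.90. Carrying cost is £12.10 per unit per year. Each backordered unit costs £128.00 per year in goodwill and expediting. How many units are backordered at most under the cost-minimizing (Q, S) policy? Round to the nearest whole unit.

Annual demand D = 155 × 260 = 40,300.
With planned backorders, Q* = √(2DS/H) · √((H+B)/B).
√(2DS/H) = √(2 × 40,300 × 22.9 / 12.1) = 390.564.
√((H+B)/B) = √((12.1+128)/128) = 1.0462.
Q* ≈ 408.608.
S* = Q* · H/(H+B) = 408.608 × 12.1/140.1 ≈ 35.290.

S* ≈ 35 spools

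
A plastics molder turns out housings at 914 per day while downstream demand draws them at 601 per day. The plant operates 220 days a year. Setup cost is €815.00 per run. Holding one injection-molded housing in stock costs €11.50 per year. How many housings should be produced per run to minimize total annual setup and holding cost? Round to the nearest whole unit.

Annual demand D = 601 × 220 = 132,220.
Production build-up factor (1 − d/p) = 1 − 601/914 = 0.3425.
Q* = √(2DS / (H(1 − d/p))) = √(2 × 132,220 × 815 / (11.5 × 0.3425)).
= √(215,518,600 / 3.9382) ≈ 7397.660.

Q* ≈ 7,398 housings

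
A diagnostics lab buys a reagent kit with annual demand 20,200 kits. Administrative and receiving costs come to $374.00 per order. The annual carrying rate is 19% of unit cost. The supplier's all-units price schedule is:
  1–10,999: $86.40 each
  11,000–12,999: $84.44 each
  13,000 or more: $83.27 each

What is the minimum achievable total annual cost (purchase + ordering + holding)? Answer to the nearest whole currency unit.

TC* ≈ $1,761,029

Holding cost per unit per year at price C is H = 0.19·C.
For each price level, check whether its EOQ is feasible; otherwise the best quantity at that price is the breakpoint.
EOQ at $86.40 = 959.4 (feasible in tier 1): TC = 20,200×$86.40 + (20,200/959.4)×374 + (959.4/2)×0.19×$86.40 = $1,761,029.26.
EOQ at $84.44 = 970.5 < 11000, so use break Q=11000: TC = 20,200×$84.44 + (20,200/11000.0)×374 + (11000.0/2)×0.19×$84.44 = $1,794,614.60.
EOQ at $83.27 = 977.2 < 13000, so use break Q=13000: TC = 20,200×$83.27 + (20,200/13000.0)×374 + (13000.0/2)×0.19×$83.27 = $1,785,473.59.
Lowest total cost among the candidates is at Q = 959.4.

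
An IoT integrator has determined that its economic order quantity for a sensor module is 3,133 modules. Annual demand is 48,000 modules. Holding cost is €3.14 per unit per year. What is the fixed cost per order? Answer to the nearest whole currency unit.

S ≈ €321

Invert the EOQ relation Q*² = 2DS/H.
From Q* = √(2DS/H): S = Q*²H / (2D) = 3,133² × 3.14 / (2 × 48,000) = 321.0548.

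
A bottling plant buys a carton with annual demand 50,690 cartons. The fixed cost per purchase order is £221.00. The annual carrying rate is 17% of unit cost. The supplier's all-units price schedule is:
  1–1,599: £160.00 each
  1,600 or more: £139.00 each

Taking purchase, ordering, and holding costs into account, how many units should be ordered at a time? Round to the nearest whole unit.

Q* ≈ 1,600 cartons

Holding cost per unit per year at price C is H = 0.17·C.
Candidates are each tier's EOQ (if it falls in that tier) and each price-break quantity.
EOQ at £160.00 = 907.6 (feasible in tier 1): TC = 50,690×£160.00 + (50,690/907.6)×221 + (907.6/2)×0.17×£160.00 = £8,135,086.34.
EOQ at £139.00 = 973.7 < 1600, so use break Q=1600: TC = 50,690×£139.00 + (50,690/1600.0)×221 + (1600.0/2)×0.17×£139.00 = £7,071,815.56.
Lowest total cost is £7,071,815.56 at Q = 1600.0.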